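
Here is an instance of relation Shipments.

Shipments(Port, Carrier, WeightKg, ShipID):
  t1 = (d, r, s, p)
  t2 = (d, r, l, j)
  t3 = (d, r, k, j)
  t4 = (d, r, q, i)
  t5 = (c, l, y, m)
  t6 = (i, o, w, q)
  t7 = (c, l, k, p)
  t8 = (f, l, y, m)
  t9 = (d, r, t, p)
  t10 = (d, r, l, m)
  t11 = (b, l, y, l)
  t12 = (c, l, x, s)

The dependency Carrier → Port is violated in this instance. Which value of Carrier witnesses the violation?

Carrier=r: rows 1, 2, 3, 4, 9, 10 → Port = d, d, d, d, d, d ✓
Carrier=l: rows 5, 7, 8, 11, 12 → Port takes values {c, f, b} — violation
Carrier=o: row 6 → Port = i ✓
The only Carrier value with inconsistent Port is Carrier=l.

l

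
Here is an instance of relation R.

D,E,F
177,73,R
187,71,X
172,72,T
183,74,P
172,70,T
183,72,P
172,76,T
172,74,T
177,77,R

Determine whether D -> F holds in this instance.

Yes

D=177: 2 rows → F = R, R ✓
D=187: 1 row → F = X ✓
D=172: 4 rows → F = T, T, T, T ✓
D=183: 2 rows → F = P, P ✓
Every D value is associated with a single F value, so D -> F holds.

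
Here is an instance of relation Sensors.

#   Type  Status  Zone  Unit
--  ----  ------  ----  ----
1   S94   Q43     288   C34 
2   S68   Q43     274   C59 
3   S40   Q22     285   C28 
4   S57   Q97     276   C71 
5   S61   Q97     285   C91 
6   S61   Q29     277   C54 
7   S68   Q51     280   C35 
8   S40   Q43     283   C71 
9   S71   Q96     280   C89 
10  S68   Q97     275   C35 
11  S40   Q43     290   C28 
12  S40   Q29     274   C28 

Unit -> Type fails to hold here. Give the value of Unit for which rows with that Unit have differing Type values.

C71

Unit=C34: row 1 → Type = S94 ✓
Unit=C59: row 2 → Type = S68 ✓
Unit=C28: rows 3, 11, 12 → Type = S40, S40, S40 ✓
Unit=C71: rows 4, 8 → Type takes values {S57, S40} — violation
Unit=C91: row 5 → Type = S61 ✓
Unit=C54: row 6 → Type = S61 ✓
Unit=C35: rows 7, 10 → Type = S68, S68 ✓
Unit=C89: row 9 → Type = S71 ✓
The only Unit value with inconsistent Type is Unit=C71.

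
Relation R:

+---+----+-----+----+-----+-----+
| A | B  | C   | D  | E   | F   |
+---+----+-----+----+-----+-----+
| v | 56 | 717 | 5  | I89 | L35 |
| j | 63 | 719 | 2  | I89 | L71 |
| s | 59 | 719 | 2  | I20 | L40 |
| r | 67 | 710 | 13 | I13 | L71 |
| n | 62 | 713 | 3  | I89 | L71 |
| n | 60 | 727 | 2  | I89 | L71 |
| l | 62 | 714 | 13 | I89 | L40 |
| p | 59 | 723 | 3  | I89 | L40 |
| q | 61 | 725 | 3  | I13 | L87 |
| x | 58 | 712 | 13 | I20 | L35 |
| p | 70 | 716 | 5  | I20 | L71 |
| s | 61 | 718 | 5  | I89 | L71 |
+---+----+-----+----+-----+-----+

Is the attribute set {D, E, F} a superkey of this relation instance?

Two distinct rows share (D=2, E=I89, F=L71), so {D, E, F} does not determine every attribute — not a superkey.

No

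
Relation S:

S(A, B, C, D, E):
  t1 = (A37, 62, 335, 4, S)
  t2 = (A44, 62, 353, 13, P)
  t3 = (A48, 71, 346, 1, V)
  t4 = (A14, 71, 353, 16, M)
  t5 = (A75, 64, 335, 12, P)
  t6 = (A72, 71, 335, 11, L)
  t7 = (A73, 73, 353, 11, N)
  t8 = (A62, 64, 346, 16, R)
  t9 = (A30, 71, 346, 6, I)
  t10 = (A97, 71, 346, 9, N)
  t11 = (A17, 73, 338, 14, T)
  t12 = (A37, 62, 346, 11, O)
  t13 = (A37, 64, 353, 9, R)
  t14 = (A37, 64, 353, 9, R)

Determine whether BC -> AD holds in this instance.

No

(B=62, C=335): row 1 → {A,D} = (A37, 4) ✓
(B=62, C=353): row 2 → {A,D} = (A44, 13) ✓
(B=71, C=346): rows 3, 9, 10 → {A,D} takes values {(A48, 1), (A30, 6), (A97, 9)} — violation
(B=71, C=353): row 4 → {A,D} = (A14, 16) ✓
(B=64, C=335): row 5 → {A,D} = (A75, 12) ✓
(B=71, C=335): row 6 → {A,D} = (A72, 11) ✓
(B=73, C=353): row 7 → {A,D} = (A73, 11) ✓
(B=64, C=346): row 8 → {A,D} = (A62, 16) ✓
(B=73, C=338): row 11 → {A,D} = (A17, 14) ✓
(B=62, C=346): row 12 → {A,D} = (A37, 11) ✓
(B=64, C=353): rows 13, 14 → {A,D} = (A37, 9), (A37, 9) ✓
Two rows agree on BC but differ on AD, so BC -> AD does not hold.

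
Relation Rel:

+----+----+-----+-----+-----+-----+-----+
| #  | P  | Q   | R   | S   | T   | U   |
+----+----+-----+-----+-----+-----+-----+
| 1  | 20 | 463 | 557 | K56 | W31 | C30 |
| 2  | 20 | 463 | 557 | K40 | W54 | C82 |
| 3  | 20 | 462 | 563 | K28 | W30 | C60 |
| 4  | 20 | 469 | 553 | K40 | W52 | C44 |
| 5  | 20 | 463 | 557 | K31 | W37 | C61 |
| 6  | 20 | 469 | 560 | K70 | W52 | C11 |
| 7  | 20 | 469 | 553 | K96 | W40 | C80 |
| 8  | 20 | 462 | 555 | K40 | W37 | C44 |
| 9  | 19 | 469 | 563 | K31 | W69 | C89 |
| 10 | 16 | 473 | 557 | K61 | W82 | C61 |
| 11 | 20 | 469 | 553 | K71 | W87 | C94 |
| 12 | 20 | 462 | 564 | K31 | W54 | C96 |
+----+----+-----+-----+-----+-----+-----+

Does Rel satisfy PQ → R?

(P=20, Q=463): rows 1, 2, 5 → R = 557, 557, 557 ✓
(P=20, Q=462): rows 3, 8, 12 → R takes values {563, 555, 564} — violation
(P=20, Q=469): rows 4, 6, 7, 11 → R takes values {553, 560} — violation
(P=19, Q=469): row 9 → R = 563 ✓
(P=16, Q=473): row 10 → R = 557 ✓
Two rows agree on PQ but differ on R, so PQ → R does not hold.

No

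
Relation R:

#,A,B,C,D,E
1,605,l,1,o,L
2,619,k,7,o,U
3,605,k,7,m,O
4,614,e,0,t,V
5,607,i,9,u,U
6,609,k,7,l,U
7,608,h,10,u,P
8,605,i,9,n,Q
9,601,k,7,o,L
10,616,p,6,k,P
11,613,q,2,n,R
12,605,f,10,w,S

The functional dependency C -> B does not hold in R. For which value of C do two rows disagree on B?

C=1: row 1 → B = l ✓
C=7: rows 2, 3, 6, 9 → B = k, k, k, k ✓
C=0: row 4 → B = e ✓
C=9: rows 5, 8 → B = i, i ✓
C=10: rows 7, 12 → B takes values {h, f} — violation
C=6: row 10 → B = p ✓
C=2: row 11 → B = q ✓
The only C value with inconsistent B is C=10.

10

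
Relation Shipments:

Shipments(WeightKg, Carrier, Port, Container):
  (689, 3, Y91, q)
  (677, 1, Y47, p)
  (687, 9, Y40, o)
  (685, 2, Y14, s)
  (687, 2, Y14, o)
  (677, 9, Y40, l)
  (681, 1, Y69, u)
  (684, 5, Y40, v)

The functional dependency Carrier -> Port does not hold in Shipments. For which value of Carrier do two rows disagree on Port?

1

Carrier=3: 1 row → Port = Y91 ✓
Carrier=1: 2 rows → Port takes values {Y47, Y69} — violation
Carrier=9: 2 rows → Port = Y40, Y40 ✓
Carrier=2: 2 rows → Port = Y14, Y14 ✓
Carrier=5: 1 row → Port = Y40 ✓
The only Carrier value with inconsistent Port is Carrier=1.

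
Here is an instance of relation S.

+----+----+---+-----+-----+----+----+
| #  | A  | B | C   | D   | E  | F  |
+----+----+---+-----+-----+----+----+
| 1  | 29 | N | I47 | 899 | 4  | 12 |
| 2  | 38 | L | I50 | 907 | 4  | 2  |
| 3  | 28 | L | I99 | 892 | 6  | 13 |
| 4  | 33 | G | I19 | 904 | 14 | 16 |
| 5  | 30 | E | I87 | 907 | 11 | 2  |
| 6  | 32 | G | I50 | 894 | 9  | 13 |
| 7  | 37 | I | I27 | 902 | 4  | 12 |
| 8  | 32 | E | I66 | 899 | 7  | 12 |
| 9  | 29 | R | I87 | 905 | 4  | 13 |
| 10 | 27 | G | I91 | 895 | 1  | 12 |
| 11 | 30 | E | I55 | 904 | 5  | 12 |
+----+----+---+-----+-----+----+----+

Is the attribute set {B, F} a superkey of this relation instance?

No

Rows 8 and 11 have the same {B, F} value (B=E, F=12) but are distinct tuples, so {B, F} does not determine every attribute — not a superkey.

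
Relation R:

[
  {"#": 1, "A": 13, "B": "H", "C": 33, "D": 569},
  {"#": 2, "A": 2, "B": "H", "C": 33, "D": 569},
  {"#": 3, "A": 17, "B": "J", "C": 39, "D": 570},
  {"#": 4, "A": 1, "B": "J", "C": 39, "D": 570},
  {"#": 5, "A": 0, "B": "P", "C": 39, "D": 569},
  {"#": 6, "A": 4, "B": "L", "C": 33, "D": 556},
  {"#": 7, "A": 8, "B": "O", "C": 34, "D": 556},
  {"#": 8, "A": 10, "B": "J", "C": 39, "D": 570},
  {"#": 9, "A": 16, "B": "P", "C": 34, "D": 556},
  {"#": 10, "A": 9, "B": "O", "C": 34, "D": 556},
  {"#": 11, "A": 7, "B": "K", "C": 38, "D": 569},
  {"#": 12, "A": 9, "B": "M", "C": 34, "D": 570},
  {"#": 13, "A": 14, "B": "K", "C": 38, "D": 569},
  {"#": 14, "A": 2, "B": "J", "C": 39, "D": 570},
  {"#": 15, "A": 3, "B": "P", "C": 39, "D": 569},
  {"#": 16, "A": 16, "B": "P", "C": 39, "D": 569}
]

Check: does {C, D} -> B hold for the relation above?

(C=33, D=569): rows 1, 2 → B = H, H ✓
(C=39, D=570): rows 3, 4, 8, 14 → B = J, J, J, J ✓
(C=39, D=569): rows 5, 15, 16 → B = P, P, P ✓
(C=33, D=556): row 6 → B = L ✓
(C=34, D=556): rows 7, 9, 10 → B takes values {O, P} — violation
(C=38, D=569): rows 11, 13 → B = K, K ✓
(C=34, D=570): row 12 → B = M ✓
Two rows agree on {C, D} but differ on B, so {C, D} -> B does not hold.

No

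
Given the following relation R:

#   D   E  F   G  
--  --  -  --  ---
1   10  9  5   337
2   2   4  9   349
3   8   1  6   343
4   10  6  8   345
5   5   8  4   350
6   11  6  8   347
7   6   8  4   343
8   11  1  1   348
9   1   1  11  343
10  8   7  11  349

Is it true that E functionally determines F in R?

No

E=9: row 1 → F = 5 ✓
E=4: row 2 → F = 9 ✓
E=1: rows 3, 8, 9 → F takes values {6, 1, 11} — violation
E=6: rows 4, 6 → F = 8, 8 ✓
E=8: rows 5, 7 → F = 4, 4 ✓
E=7: row 10 → F = 11 ✓
Two rows agree on E but differ on F, so E → F does not hold.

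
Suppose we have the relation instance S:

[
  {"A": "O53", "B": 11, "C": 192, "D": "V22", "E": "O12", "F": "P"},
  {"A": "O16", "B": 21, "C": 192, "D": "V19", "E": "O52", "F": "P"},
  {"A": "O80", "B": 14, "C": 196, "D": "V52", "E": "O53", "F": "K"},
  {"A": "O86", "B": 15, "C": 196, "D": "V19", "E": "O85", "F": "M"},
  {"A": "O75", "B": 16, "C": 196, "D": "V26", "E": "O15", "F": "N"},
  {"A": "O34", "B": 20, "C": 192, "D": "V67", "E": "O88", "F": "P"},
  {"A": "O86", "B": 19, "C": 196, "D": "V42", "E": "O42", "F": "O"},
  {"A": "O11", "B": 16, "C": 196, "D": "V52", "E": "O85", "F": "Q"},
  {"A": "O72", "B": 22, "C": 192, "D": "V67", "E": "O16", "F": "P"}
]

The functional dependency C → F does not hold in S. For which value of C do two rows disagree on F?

C=192: 4 rows → F = P, P, P, P ✓
C=196: 5 rows → F takes values {K, M, N, O, Q} — violation
The only C value with inconsistent F is C=196.

196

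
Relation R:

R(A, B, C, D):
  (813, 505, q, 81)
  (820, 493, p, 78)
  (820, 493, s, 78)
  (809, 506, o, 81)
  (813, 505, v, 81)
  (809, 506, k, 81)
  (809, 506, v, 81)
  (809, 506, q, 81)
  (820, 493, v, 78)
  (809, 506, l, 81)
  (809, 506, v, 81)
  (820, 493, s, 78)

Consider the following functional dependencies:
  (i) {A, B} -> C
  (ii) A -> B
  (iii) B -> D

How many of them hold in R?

(i) {A, B} -> C: (A=813, B=505): 2 rows → C takes values {q, v} — violation; (A=820, B=493): 4 rows → C takes values {p, s, v} — violation; (A=809, B=506): 6 rows → C takes values {o, k, v, q, l} — violation — fails.
(ii) A -> B: every LHS value maps to a single RHS value — holds.
(iii) B -> D: every LHS value maps to a single RHS value — holds.
2 of the 3 dependencies hold.

2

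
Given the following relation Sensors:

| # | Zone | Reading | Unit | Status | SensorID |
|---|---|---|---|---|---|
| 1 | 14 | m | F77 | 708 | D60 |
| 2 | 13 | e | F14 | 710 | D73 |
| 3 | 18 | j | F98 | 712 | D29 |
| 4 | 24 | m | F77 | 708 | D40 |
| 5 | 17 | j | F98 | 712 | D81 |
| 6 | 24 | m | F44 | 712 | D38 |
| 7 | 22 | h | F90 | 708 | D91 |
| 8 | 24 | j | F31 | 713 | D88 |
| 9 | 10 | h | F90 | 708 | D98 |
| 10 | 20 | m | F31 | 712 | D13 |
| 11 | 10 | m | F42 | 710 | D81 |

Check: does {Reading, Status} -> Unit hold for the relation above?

(Reading=m, Status=708): rows 1, 4 → Unit = F77, F77 ✓
(Reading=e, Status=710): row 2 → Unit = F14 ✓
(Reading=j, Status=712): rows 3, 5 → Unit = F98, F98 ✓
(Reading=m, Status=712): rows 6, 10 → Unit takes values {F44, F31} — violation
(Reading=h, Status=708): rows 7, 9 → Unit = F90, F90 ✓
(Reading=j, Status=713): row 8 → Unit = F31 ✓
(Reading=m, Status=710): row 11 → Unit = F42 ✓
Two rows agree on {Reading, Status} but differ on Unit, so {Reading, Status} -> Unit does not hold.

No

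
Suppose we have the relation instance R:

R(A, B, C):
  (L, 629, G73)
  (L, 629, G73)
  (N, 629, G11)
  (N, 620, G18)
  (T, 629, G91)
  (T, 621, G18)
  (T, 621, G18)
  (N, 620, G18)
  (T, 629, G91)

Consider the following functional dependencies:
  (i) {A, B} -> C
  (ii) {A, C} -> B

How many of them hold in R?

(i) {A, B} -> C: every LHS value maps to a single RHS value — holds.
(ii) {A, C} -> B: every LHS value maps to a single RHS value — holds.
2 of the 2 dependencies hold.

2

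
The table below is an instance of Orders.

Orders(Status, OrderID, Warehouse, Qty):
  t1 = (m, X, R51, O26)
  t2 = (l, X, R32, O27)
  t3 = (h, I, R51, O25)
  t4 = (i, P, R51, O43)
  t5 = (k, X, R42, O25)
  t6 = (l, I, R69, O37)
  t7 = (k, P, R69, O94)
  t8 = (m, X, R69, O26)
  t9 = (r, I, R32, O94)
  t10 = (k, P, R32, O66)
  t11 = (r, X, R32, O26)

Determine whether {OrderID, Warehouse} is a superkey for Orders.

No

Rows 2 and 11 have the same {OrderID, Warehouse} value (OrderID=X, Warehouse=R32) but are distinct tuples, so {OrderID, Warehouse} does not determine every attribute — not a superkey.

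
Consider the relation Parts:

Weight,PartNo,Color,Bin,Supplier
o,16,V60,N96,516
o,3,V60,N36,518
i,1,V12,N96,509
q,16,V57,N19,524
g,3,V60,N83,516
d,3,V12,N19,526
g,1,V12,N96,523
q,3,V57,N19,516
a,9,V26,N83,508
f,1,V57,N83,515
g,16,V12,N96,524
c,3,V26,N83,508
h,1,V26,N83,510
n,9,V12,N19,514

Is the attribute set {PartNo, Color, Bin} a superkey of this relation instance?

No

Two distinct rows share (PartNo=1, Color=V12, Bin=N96), so {PartNo, Color, Bin} does not determine every attribute — not a superkey.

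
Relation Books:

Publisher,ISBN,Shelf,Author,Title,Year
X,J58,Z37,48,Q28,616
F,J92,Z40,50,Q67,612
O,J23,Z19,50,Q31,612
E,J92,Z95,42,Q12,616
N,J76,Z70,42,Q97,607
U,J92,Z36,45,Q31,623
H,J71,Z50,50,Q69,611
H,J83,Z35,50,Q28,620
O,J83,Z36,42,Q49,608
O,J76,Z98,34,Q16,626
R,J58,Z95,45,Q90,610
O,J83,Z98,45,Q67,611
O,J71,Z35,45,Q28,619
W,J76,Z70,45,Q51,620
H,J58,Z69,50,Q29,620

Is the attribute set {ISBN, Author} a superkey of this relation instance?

All 15 rows have distinct {ISBN, Author} values, so {ISBN, Author} → (all attributes) holds and {ISBN, Author} is a superkey.

Yes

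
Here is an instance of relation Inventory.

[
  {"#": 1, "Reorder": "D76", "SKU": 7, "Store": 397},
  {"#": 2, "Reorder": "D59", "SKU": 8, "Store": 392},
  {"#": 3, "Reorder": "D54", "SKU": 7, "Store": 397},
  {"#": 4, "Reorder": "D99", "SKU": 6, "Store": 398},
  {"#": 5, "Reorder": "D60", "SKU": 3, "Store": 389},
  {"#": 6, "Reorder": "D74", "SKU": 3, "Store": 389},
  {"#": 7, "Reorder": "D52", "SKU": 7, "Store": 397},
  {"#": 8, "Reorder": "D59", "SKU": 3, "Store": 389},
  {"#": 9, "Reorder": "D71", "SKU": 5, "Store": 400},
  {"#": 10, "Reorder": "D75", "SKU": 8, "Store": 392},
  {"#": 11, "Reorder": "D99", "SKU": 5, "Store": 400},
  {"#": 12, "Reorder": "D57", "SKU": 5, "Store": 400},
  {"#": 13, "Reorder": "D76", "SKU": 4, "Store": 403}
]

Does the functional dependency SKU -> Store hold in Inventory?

SKU=7: rows 1, 3, 7 → Store = 397, 397, 397 ✓
SKU=8: rows 2, 10 → Store = 392, 392 ✓
SKU=6: row 4 → Store = 398 ✓
SKU=3: rows 5, 6, 8 → Store = 389, 389, 389 ✓
SKU=5: rows 9, 11, 12 → Store = 400, 400, 400 ✓
SKU=4: row 13 → Store = 403 ✓
Every SKU value is associated with a single Store value, so SKU -> Store holds.

Yes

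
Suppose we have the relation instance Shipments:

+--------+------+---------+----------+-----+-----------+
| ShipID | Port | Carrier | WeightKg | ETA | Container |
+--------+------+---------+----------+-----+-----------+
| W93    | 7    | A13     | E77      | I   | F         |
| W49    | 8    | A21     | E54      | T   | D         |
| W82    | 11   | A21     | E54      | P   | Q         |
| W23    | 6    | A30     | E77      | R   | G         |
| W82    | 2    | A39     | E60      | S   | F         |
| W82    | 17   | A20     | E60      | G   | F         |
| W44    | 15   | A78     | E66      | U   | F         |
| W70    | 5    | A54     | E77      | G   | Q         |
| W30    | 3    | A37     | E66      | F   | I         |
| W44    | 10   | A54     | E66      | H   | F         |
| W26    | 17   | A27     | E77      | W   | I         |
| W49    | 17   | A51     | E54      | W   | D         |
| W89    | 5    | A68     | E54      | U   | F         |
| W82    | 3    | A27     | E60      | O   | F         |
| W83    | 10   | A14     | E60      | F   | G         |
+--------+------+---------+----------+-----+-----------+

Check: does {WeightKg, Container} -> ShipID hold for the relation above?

(WeightKg=E77, Container=F): 1 row → ShipID = W93 ✓
(WeightKg=E54, Container=D): 2 rows → ShipID = W49, W49 ✓
(WeightKg=E54, Container=Q): 1 row → ShipID = W82 ✓
(WeightKg=E77, Container=G): 1 row → ShipID = W23 ✓
(WeightKg=E60, Container=F): 3 rows → ShipID = W82, W82, W82 ✓
(WeightKg=E66, Container=F): 2 rows → ShipID = W44, W44 ✓
(WeightKg=E77, Container=Q): 1 row → ShipID = W70 ✓
(WeightKg=E66, Container=I): 1 row → ShipID = W30 ✓
(WeightKg=E77, Container=I): 1 row → ShipID = W26 ✓
(WeightKg=E54, Container=F): 1 row → ShipID = W89 ✓
(WeightKg=E60, Container=G): 1 row → ShipID = W83 ✓
Every {WeightKg, Container} value is associated with a single ShipID value, so {WeightKg, Container} -> ShipID holds.

Yes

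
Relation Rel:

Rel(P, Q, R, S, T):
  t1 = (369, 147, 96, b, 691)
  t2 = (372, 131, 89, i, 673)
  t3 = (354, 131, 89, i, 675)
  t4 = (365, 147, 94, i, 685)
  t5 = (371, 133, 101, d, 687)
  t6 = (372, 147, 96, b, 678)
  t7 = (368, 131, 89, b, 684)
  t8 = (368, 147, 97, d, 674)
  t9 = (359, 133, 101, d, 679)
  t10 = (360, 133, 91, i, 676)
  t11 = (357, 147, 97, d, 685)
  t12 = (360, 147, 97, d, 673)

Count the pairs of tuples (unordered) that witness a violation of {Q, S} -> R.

0

(Q=147, S=b): all 2 rows agree on R — 0 pairs.
(Q=131, S=i): all 2 rows agree on R — 0 pairs.
(Q=133, S=d): all 2 rows agree on R — 0 pairs.
(Q=147, S=d): all 3 rows agree on R — 0 pairs.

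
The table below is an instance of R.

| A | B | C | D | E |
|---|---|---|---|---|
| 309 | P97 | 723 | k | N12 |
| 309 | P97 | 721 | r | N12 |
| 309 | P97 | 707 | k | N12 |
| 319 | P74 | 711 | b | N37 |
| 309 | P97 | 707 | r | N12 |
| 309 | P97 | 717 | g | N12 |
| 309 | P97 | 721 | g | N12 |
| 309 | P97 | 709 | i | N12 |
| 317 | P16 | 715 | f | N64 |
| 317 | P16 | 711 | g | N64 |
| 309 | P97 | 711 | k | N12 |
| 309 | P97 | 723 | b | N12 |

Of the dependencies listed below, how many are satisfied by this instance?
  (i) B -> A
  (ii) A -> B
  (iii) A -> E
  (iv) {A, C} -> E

4

(i) B -> A: every LHS value maps to a single RHS value — holds.
(ii) A -> B: every LHS value maps to a single RHS value — holds.
(iii) A -> E: every LHS value maps to a single RHS value — holds.
(iv) {A, C} -> E: every LHS value maps to a single RHS value — holds.
4 of the 4 dependencies hold.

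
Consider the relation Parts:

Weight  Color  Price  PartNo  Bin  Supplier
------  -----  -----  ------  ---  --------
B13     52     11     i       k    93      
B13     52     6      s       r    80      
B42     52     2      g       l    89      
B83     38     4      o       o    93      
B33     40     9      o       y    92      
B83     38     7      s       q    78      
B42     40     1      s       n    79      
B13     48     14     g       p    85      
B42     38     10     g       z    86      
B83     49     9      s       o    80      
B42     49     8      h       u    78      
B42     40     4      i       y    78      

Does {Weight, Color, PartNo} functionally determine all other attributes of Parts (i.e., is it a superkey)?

All 12 rows have distinct {Weight, Color, PartNo} values, so {Weight, Color, PartNo} → (all attributes) holds and {Weight, Color, PartNo} is a superkey.

Yes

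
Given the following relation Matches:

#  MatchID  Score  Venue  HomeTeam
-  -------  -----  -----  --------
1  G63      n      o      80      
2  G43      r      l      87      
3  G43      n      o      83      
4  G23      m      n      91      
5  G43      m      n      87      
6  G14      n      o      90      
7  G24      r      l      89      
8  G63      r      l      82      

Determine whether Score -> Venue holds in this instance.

Score=n: rows 1, 3, 6 → Venue = o, o, o ✓
Score=r: rows 2, 7, 8 → Venue = l, l, l ✓
Score=m: rows 4, 5 → Venue = n, n ✓
Every Score value is associated with a single Venue value, so Score -> Venue holds.

Yes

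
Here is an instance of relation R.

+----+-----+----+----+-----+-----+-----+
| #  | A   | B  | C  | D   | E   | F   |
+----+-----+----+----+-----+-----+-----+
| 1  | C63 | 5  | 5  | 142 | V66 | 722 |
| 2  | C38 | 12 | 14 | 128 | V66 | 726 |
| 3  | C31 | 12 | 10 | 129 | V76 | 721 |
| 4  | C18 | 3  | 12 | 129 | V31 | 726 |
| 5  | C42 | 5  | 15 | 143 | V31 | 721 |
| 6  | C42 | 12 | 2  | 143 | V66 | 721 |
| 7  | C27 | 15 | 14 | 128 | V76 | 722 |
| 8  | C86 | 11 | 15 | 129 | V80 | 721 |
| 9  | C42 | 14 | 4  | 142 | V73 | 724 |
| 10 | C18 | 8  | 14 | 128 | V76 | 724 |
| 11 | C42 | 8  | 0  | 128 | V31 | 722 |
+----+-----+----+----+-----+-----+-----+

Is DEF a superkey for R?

All 11 rows have distinct DEF values, so DEF → (all attributes) holds and DEF is a superkey.

Yes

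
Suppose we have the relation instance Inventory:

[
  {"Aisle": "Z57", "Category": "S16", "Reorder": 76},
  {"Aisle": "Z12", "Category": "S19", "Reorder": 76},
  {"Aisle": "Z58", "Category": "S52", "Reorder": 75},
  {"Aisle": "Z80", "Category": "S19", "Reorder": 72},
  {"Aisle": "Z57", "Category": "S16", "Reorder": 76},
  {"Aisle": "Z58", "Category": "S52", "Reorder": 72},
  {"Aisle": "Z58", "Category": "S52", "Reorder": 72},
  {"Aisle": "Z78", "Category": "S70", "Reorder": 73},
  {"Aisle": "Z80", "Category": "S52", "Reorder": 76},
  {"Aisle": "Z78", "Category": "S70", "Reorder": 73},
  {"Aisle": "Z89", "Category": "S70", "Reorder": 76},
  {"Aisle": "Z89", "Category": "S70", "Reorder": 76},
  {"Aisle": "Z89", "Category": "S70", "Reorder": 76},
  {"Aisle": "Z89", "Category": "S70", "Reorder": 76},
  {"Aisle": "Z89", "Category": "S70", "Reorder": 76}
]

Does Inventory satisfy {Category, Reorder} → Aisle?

Yes

(Category=S16, Reorder=76): 2 rows → Aisle = Z57, Z57 ✓
(Category=S19, Reorder=76): 1 row → Aisle = Z12 ✓
(Category=S52, Reorder=75): 1 row → Aisle = Z58 ✓
(Category=S19, Reorder=72): 1 row → Aisle = Z80 ✓
(Category=S52, Reorder=72): 2 rows → Aisle = Z58, Z58 ✓
(Category=S70, Reorder=73): 2 rows → Aisle = Z78, Z78 ✓
(Category=S52, Reorder=76): 1 row → Aisle = Z80 ✓
(Category=S70, Reorder=76): 5 rows → Aisle = Z89, Z89, Z89, Z89, Z89 ✓
Every {Category, Reorder} value is associated with a single Aisle value, so {Category, Reorder} → Aisle holds.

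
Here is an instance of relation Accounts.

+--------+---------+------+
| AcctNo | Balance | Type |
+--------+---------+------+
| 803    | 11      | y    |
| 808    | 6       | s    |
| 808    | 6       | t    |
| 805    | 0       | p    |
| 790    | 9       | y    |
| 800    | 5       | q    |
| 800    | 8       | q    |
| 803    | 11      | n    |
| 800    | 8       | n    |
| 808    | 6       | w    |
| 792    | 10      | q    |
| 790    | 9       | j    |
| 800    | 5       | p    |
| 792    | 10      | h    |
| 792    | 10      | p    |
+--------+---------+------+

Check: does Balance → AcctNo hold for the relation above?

Balance=11: 2 rows → AcctNo = 803, 803 ✓
Balance=6: 3 rows → AcctNo = 808, 808, 808 ✓
Balance=0: 1 row → AcctNo = 805 ✓
Balance=9: 2 rows → AcctNo = 790, 790 ✓
Balance=5: 2 rows → AcctNo = 800, 800 ✓
Balance=8: 2 rows → AcctNo = 800, 800 ✓
Balance=10: 3 rows → AcctNo = 792, 792, 792 ✓
Every Balance value is associated with a single AcctNo value, so Balance → AcctNo holds.

Yes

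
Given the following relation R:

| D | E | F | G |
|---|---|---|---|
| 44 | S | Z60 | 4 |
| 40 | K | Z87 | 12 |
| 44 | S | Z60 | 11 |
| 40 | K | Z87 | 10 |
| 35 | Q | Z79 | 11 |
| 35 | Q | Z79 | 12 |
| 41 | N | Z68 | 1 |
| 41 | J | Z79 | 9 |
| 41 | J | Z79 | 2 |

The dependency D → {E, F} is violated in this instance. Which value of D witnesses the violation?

41

D=44: 2 rows → {E,F} = (S, Z60), (S, Z60) ✓
D=40: 2 rows → {E,F} = (K, Z87), (K, Z87) ✓
D=35: 2 rows → {E,F} = (Q, Z79), (Q, Z79) ✓
D=41: 3 rows → {E,F} takes values {(N, Z68), (J, Z79)} — violation
The only D value with inconsistent RHS is D=41.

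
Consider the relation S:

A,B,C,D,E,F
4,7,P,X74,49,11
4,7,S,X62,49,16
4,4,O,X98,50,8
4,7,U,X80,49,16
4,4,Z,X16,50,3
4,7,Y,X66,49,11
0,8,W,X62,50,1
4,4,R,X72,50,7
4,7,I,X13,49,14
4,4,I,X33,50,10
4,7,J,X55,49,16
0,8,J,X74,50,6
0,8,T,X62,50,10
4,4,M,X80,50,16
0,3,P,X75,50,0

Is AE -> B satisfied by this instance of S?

(A=4, E=49): 6 rows → B = 7, 7, 7, 7, 7, 7 ✓
(A=4, E=50): 5 rows → B = 4, 4, 4, 4, 4 ✓
(A=0, E=50): 4 rows → B takes values {8, 3} — violation
Two rows agree on AE but differ on B, so AE -> B does not hold.

No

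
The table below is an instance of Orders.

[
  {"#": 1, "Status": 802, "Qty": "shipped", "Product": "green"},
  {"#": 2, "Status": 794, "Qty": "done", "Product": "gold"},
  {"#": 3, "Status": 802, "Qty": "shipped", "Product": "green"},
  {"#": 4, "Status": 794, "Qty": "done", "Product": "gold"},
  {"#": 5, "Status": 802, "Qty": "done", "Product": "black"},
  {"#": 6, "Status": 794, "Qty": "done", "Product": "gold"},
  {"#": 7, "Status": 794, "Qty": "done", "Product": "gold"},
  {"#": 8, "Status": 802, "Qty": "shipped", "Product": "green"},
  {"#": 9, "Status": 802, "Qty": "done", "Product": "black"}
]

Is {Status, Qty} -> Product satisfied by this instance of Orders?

Yes

(Status=802, Qty=shipped): rows 1, 3, 8 → Product = green, green, green ✓
(Status=794, Qty=done): rows 2, 4, 6, 7 → Product = gold, gold, gold, gold ✓
(Status=802, Qty=done): rows 5, 9 → Product = black, black ✓
Every {Status, Qty} value is associated with a single Product value, so {Status, Qty} -> Product holds.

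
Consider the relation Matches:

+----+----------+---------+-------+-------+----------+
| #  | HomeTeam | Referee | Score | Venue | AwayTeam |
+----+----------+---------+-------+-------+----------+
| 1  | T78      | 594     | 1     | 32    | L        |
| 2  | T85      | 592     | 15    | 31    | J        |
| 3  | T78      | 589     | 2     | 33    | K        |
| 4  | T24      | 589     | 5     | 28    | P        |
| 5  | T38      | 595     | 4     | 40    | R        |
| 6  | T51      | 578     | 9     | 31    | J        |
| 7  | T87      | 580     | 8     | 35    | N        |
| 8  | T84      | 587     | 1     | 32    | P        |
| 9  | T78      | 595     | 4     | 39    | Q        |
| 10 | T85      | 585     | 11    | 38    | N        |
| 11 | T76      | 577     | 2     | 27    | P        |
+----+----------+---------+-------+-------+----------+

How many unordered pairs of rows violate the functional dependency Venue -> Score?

Venue=32: all 2 rows agree on Score — 0 pairs.
Venue=31: violating pairs (2,6) — 1 pair.

1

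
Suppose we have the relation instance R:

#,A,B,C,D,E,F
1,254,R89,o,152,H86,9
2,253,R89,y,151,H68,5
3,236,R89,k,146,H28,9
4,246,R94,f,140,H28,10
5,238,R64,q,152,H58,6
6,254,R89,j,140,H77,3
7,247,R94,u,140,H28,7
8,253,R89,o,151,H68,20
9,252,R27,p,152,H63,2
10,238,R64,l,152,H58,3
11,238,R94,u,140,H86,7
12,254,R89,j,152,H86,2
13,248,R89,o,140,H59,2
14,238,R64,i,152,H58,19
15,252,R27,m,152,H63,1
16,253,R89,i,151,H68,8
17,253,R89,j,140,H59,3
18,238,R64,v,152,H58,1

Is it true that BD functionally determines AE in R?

(B=R89, D=152): rows 1, 12 → {A,E} = (254, H86), (254, H86) ✓
(B=R89, D=151): rows 2, 8, 16 → {A,E} = (253, H68), (253, H68), (253, H68) ✓
(B=R89, D=146): row 3 → {A,E} = (236, H28) ✓
(B=R94, D=140): rows 4, 7, 11 → {A,E} takes values {(246, H28), (247, H28), (238, H86)} — violation
(B=R64, D=152): rows 5, 10, 14, 18 → {A,E} = (238, H58), (238, H58), (238, H58), (238, H58) ✓
(B=R89, D=140): rows 6, 13, 17 → {A,E} takes values {(254, H77), (248, H59), (253, H59)} — violation
(B=R27, D=152): rows 9, 15 → {A,E} = (252, H63), (252, H63) ✓
Two rows agree on BD but differ on AE, so BD -> AE does not hold.

No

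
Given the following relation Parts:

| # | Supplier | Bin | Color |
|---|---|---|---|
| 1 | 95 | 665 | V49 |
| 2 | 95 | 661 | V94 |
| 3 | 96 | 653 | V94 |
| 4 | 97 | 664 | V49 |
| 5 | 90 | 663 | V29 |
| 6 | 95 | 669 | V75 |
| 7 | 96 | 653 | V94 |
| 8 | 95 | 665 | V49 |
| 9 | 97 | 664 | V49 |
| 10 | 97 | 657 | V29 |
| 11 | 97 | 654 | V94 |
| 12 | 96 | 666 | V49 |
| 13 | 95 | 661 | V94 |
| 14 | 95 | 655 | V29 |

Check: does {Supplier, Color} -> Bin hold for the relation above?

(Supplier=95, Color=V49): rows 1, 8 → Bin = 665, 665 ✓
(Supplier=95, Color=V94): rows 2, 13 → Bin = 661, 661 ✓
(Supplier=96, Color=V94): rows 3, 7 → Bin = 653, 653 ✓
(Supplier=97, Color=V49): rows 4, 9 → Bin = 664, 664 ✓
(Supplier=90, Color=V29): row 5 → Bin = 663 ✓
(Supplier=95, Color=V75): row 6 → Bin = 669 ✓
(Supplier=97, Color=V29): row 10 → Bin = 657 ✓
(Supplier=97, Color=V94): row 11 → Bin = 654 ✓
(Supplier=96, Color=V49): row 12 → Bin = 666 ✓
(Supplier=95, Color=V29): row 14 → Bin = 655 ✓
Every {Supplier, Color} value is associated with a single Bin value, so {Supplier, Color} -> Bin holds.

Yes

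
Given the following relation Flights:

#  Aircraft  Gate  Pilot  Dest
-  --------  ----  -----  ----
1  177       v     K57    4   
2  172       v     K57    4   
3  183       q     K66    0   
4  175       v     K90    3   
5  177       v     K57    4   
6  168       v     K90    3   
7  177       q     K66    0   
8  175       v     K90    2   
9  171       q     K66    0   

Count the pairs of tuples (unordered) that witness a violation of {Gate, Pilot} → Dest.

2

(Gate=v, Pilot=K57): all 3 rows agree on Dest — 0 pairs.
(Gate=q, Pilot=K66): all 3 rows agree on Dest — 0 pairs.
(Gate=v, Pilot=K90): violating pairs (4,8), (6,8) — 2 pairs.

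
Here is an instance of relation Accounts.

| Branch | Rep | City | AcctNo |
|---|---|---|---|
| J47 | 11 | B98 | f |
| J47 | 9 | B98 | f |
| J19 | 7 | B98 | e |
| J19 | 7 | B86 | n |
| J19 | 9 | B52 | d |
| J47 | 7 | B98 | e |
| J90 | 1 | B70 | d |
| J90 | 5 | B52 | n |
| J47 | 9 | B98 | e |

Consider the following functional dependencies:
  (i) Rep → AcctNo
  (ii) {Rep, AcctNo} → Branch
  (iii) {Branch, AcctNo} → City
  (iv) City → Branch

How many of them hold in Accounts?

(i) Rep → AcctNo: Rep=9: 3 rows → AcctNo takes values {f, d, e} — violation; Rep=7: 3 rows → AcctNo takes values {e, n} — violation — fails.
(ii) {Rep, AcctNo} → Branch: (Rep=7, AcctNo=e): 2 rows → Branch takes values {J19, J47} — violation — fails.
(iii) {Branch, AcctNo} → City: every LHS value maps to a single RHS value — holds.
(iv) City → Branch: City=B98: 5 rows → Branch takes values {J47, J19} — violation; City=B52: 2 rows → Branch takes values {J19, J90} — violation — fails.
1 of the 4 dependencies holds.

1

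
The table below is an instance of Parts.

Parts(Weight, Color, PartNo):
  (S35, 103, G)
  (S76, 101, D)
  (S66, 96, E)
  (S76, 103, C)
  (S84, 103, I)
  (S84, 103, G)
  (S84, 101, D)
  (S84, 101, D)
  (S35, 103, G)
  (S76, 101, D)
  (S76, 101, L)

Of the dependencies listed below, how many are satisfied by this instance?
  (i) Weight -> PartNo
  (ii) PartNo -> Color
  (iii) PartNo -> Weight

(i) Weight -> PartNo: Weight=S76: 4 rows → PartNo takes values {D, C, L} — violation; Weight=S84: 4 rows → PartNo takes values {I, G, D} — violation — fails.
(ii) PartNo -> Color: every LHS value maps to a single RHS value — holds.
(iii) PartNo -> Weight: PartNo=G: 3 rows → Weight takes values {S35, S84} — violation; PartNo=D: 4 rows → Weight takes values {S76, S84} — violation — fails.
1 of the 3 dependencies holds.

1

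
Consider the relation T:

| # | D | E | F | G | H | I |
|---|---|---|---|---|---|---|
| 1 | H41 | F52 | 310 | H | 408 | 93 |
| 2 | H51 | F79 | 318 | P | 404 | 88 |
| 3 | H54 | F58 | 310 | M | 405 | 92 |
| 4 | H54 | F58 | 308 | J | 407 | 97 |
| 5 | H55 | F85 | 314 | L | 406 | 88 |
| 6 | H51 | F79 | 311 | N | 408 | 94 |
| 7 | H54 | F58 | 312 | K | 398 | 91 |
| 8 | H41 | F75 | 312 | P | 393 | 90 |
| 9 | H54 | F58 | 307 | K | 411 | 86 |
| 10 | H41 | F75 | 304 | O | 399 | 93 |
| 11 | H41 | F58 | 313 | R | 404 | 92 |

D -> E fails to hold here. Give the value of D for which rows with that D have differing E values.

H41

D=H41: rows 1, 8, 10, 11 → E takes values {F52, F75, F58} — violation
D=H51: rows 2, 6 → E = F79, F79 ✓
D=H54: rows 3, 4, 7, 9 → E = F58, F58, F58, F58 ✓
D=H55: row 5 → E = F85 ✓
The only D value with inconsistent E is D=H41.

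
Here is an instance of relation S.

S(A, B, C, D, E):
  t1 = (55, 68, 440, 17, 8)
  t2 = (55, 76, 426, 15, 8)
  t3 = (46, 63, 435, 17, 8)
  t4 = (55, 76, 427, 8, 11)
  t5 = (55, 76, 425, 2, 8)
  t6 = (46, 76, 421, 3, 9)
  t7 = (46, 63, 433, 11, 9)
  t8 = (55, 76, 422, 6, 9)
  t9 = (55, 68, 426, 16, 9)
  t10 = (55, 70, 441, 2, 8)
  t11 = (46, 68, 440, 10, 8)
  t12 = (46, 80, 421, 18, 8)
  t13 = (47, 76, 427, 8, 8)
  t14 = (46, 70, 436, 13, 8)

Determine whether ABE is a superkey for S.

No

Rows 2 and 5 have the same ABE value (A=55, B=76, E=8) but are distinct tuples, so ABE does not determine every attribute — not a superkey.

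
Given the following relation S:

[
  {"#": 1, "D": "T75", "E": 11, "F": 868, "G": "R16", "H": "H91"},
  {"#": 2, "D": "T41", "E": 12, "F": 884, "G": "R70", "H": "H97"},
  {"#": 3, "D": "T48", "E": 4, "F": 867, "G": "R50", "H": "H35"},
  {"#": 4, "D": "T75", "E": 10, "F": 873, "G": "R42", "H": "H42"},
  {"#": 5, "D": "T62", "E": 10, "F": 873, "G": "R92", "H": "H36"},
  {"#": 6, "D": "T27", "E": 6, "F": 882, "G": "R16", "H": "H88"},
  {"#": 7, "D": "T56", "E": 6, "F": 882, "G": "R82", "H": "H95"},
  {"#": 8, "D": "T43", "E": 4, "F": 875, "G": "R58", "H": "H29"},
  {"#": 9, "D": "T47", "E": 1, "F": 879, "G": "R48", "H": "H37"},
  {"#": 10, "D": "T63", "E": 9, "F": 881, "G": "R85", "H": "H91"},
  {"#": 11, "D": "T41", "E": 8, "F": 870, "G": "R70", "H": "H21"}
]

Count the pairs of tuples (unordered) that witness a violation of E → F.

1

E=4: violating pairs (3,8) — 1 pair.
E=10: all 2 rows agree on F — 0 pairs.
E=6: all 2 rows agree on F — 0 pairs.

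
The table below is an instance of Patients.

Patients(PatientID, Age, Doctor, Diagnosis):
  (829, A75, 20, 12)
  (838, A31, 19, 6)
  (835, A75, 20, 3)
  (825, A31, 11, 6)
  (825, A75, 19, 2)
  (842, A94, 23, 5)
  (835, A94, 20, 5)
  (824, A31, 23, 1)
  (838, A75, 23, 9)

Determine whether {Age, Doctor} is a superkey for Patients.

No

Two distinct rows share (Age=A75, Doctor=20), so {Age, Doctor} does not determine every attribute — not a superkey.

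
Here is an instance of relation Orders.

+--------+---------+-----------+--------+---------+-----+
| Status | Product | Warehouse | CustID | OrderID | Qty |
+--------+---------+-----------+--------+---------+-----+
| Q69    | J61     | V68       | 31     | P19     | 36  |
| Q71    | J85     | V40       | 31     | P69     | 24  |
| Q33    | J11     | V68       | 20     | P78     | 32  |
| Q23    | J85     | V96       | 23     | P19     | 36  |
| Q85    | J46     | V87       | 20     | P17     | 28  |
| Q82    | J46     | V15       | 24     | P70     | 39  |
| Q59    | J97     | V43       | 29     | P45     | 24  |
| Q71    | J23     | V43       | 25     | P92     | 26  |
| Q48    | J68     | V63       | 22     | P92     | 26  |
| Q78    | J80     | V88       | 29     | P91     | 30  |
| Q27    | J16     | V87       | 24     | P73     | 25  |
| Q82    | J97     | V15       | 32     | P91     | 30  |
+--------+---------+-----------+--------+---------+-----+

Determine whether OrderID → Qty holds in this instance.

OrderID=P19: 2 rows → Qty = 36, 36 ✓
OrderID=P69: 1 row → Qty = 24 ✓
OrderID=P78: 1 row → Qty = 32 ✓
OrderID=P17: 1 row → Qty = 28 ✓
OrderID=P70: 1 row → Qty = 39 ✓
OrderID=P45: 1 row → Qty = 24 ✓
OrderID=P92: 2 rows → Qty = 26, 26 ✓
OrderID=P91: 2 rows → Qty = 30, 30 ✓
OrderID=P73: 1 row → Qty = 25 ✓
Every OrderID value is associated with a single Qty value, so OrderID → Qty holds.

Yes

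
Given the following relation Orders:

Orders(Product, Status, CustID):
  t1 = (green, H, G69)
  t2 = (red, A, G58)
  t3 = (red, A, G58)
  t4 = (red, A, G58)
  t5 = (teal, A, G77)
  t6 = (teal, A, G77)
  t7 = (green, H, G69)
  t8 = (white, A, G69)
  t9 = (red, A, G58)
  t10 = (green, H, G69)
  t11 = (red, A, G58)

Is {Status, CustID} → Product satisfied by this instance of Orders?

(Status=H, CustID=G69): rows 1, 7, 10 → Product = green, green, green ✓
(Status=A, CustID=G58): rows 2, 3, 4, 9, 11 → Product = red, red, red, red, red ✓
(Status=A, CustID=G77): rows 5, 6 → Product = teal, teal ✓
(Status=A, CustID=G69): row 8 → Product = white ✓
Every {Status, CustID} value is associated with a single Product value, so {Status, CustID} → Product holds.

Yes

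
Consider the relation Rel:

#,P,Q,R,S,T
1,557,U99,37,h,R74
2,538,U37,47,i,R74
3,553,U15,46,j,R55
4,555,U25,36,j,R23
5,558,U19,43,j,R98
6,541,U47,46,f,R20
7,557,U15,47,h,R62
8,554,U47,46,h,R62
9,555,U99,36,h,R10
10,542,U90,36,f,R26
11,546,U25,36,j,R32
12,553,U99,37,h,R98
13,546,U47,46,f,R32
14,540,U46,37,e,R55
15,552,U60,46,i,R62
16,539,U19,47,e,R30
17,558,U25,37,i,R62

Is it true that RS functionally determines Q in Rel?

(R=37, S=h): rows 1, 12 → Q = U99, U99 ✓
(R=47, S=i): row 2 → Q = U37 ✓
(R=46, S=j): row 3 → Q = U15 ✓
(R=36, S=j): rows 4, 11 → Q = U25, U25 ✓
(R=43, S=j): row 5 → Q = U19 ✓
(R=46, S=f): rows 6, 13 → Q = U47, U47 ✓
(R=47, S=h): row 7 → Q = U15 ✓
(R=46, S=h): row 8 → Q = U47 ✓
(R=36, S=h): row 9 → Q = U99 ✓
(R=36, S=f): row 10 → Q = U90 ✓
(R=37, S=e): row 14 → Q = U46 ✓
(R=46, S=i): row 15 → Q = U60 ✓
(R=47, S=e): row 16 → Q = U19 ✓
(R=37, S=i): row 17 → Q = U25 ✓
Every RS value is associated with a single Q value, so RS → Q holds.

Yes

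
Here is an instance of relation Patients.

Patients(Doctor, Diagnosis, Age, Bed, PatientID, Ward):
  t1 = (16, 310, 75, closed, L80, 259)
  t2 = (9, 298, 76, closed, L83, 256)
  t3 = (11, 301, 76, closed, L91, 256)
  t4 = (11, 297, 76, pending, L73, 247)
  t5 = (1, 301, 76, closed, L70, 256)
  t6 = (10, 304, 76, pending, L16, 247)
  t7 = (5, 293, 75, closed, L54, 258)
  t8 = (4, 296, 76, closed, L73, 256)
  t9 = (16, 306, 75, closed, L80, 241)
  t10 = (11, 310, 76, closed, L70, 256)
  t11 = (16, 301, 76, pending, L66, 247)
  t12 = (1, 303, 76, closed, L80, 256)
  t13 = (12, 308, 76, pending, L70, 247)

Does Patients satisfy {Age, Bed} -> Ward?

No

(Age=75, Bed=closed): rows 1, 7, 9 → Ward takes values {259, 258, 241} — violation
(Age=76, Bed=closed): rows 2, 3, 5, 8, 10, 12 → Ward = 256, 256, 256, 256, 256, 256 ✓
(Age=76, Bed=pending): rows 4, 6, 11, 13 → Ward = 247, 247, 247, 247 ✓
Two rows agree on {Age, Bed} but differ on Ward, so {Age, Bed} -> Ward does not hold.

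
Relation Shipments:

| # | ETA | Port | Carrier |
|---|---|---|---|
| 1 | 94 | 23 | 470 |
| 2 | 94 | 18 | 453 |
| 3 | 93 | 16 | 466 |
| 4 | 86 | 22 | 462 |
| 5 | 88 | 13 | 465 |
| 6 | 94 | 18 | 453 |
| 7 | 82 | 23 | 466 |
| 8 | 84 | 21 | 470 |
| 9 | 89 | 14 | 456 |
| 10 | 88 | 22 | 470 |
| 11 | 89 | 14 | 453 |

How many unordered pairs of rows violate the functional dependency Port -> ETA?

2

Port=23: violating pairs (1,7) — 1 pair.
Port=18: all 2 rows agree on ETA — 0 pairs.
Port=22: violating pairs (4,10) — 1 pair.
Port=14: all 2 rows agree on ETA — 0 pairs.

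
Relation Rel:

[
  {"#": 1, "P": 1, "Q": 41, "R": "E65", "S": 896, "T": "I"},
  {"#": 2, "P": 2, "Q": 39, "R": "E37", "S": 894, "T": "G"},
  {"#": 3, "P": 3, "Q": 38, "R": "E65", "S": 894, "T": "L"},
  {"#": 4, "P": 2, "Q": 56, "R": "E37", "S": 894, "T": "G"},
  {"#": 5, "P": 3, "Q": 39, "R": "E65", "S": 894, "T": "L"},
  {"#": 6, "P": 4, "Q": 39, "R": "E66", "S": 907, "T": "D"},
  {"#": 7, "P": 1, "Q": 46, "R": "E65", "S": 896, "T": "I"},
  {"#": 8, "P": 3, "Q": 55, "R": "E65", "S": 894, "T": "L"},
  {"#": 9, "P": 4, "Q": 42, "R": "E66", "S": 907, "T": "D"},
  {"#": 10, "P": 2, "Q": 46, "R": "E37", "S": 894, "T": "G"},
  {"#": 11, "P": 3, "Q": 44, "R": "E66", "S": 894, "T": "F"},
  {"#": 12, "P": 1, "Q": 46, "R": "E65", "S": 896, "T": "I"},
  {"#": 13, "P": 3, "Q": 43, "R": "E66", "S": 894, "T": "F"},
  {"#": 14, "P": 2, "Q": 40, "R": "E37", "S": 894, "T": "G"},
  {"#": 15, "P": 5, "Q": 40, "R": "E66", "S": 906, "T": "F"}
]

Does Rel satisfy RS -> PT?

(R=E65, S=896): rows 1, 7, 12 → {P,T} = (1, I), (1, I), (1, I) ✓
(R=E37, S=894): rows 2, 4, 10, 14 → {P,T} = (2, G), (2, G), (2, G), (2, G) ✓
(R=E65, S=894): rows 3, 5, 8 → {P,T} = (3, L), (3, L), (3, L) ✓
(R=E66, S=907): rows 6, 9 → {P,T} = (4, D), (4, D) ✓
(R=E66, S=894): rows 11, 13 → {P,T} = (3, F), (3, F) ✓
(R=E66, S=906): row 15 → {P,T} = (5, F) ✓
Every RS value is associated with a single PT value, so RS -> PT holds.

Yes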